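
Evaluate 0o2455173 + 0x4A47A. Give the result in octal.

0x4A47A = 0o1122172 in octal.
Add column by column in base 8, right to left:
  3+2 = 5
  7+7 = 6 carry 1
  1+1+1 = 3
  5+2 = 7
  5+2 = 7
  4+1 = 5
  2+1 = 3

0o3577365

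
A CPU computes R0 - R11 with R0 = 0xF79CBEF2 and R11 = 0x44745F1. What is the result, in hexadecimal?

0xF3557901

Subtract column by column in base 16:
  2-1 → 1
  F-F → 0
  E-5 → 9
  B-4 → 7
  C-7 → 5
  9-4 → 5
  7-4 → 3
  F-0 → F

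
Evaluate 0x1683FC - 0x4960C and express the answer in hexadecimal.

0x11EDF0

Subtract column by column in base 16:
  C-C → 0
  F-0 → F
  3-6 → D (borrow)
  8-9-1 → E (borrow)
  6-4-1 → 1
  1-0 → 1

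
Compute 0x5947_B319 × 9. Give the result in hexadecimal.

Multiply each base-16 digit by 9, carrying:
  9×9 = 81 → write 1 carry 5
  1×9+5 = 14 → write E
  3×9 = 27 → write B carry 1
  B×9+1 = 100 → write 4 carry 6
  7×9+6 = 69 → write 5 carry 4
  4×9+4 = 40 → write 8 carry 2
  9×9+2 = 83 → write 3 carry 5
  5×9+5 = 50 → write 2 carry 3
  remaining carry: 3

0x323854BE1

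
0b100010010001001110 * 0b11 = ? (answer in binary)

0b1100110110011101010

Multiply each base-2 digit by 3, carrying:
  0×3 = 0 → write 0
  1×3 = 3 → write 1 carry 1
  1×3+1 = 4 → write 0 carry 2
  1×3+2 = 5 → write 1 carry 2
  0×3+2 = 2 → write 0 carry 1
  0×3+1 = 1 → write 1
  1×3 = 3 → write 1 carry 1
  0×3+1 = 1 → write 1
  0×3 = 0 → write 0
  0×3 = 0 → write 0
  1×3 = 3 → write 1 carry 1
  0×3+1 = 1 → write 1
  0×3 = 0 → write 0
  1×3 = 3 → write 1 carry 1
  0×3+1 = 1 → write 1
  0×3 = 0 → write 0
  0×3 = 0 → write 0
  1×3 = 3 → write 1 carry 1
  remaining carry: 1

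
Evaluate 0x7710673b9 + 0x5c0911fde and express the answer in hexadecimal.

Add column by column in base 16, right to left:
  9+e = 7 carry 1
  b+d+1 = 9 carry 1
  3+f+1 = 3 carry 1
  7+1+1 = 9
  6+1 = 7
  0+9 = 9
  1+0 = 1
  7+c = 3 carry 1
  7+5+1 = d

0xd31979397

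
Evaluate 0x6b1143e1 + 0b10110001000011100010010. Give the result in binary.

0b1101011011010011100101011110011

0x6b1143e1 = 0b1101011000100010100001111100001 in binary.
Add column by column in base 2, right to left:
  1+0 = 1
  0+1 = 1
  0+0 = 0
  0+0 = 0
  0+1 = 1
  1+0 = 1
  1+0 = 1
  1+0 = 1
  1+1 = 0 carry 1
  1+1+1 = 1 carry 1
  0+1+1 = 0 carry 1
  0+0+1 = 1
  0+0 = 0
  0+0 = 0
  1+0 = 1
  0+1 = 1
  1+0 = 1
  0+0 = 0
  0+0 = 0
  0+1 = 1
  1+1 = 0 carry 1
  0+0+1 = 1
  0+1 = 1
  0+0 = 0
  1+0 = 1
  1+0 = 1
  0+0 = 0
  1+0 = 1
  0+0 = 0
  1+0 = 1
  1+0 = 1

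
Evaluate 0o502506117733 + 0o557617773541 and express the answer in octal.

Add column by column in base 8, right to left:
  3+1 = 4
  3+4 = 7
  7+5 = 4 carry 1
  7+3+1 = 3 carry 1
  1+7+1 = 1 carry 1
  1+7+1 = 1 carry 1
  6+7+1 = 6 carry 1
  0+1+1 = 2
  5+6 = 3 carry 1
  2+7+1 = 2 carry 1
  0+5+1 = 6
  5+5 = 2 carry 1
  final carry 1

0o1262326113474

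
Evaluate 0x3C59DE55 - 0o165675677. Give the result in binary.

0x3C59DE55 = 0b111100010110011101111001010101 in binary.
0o165675677 = 0b1110101110111101110111111 in binary.
Subtract column by column in base 2:
  1-1 → 0
  0-1 → 1 (borrow)
  1-1-1 → 1 (borrow)
  0-1-1 → 0 (borrow)
  1-1-1 → 1 (borrow)
  0-1-1 → 0 (borrow)
  1-0-1 → 0
  0-1 → 1 (borrow)
  0-1-1 → 0 (borrow)
  1-1-1 → 1 (borrow)
  1-0-1 → 0
  1-1 → 0
  1-1 → 0
  0-1 → 1 (borrow)
  1-1-1 → 1 (borrow)
  1-0-1 → 0
  1-1 → 0
  0-1 → 1 (borrow)
  0-1-1 → 0 (borrow)
  1-0-1 → 0
  1-1 → 0
  0-0 → 0
  1-1 → 0
  0-1 → 1 (borrow)
  0-1-1 → 0 (borrow)
  0-0-1 → 1 (borrow)
  1-0-1 → 0
  1-0 → 1
  1-0 → 1
  1-0 → 1

0b111010100000100110001010010110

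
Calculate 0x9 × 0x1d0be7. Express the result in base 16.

Multiply each base-16 digit by 9, carrying:
  7×9 = 63 → write f carry 3
  e×9+3 = 129 → write 1 carry 8
  b×9+8 = 107 → write b carry 6
  0×9+6 = 6 → write 6
  d×9 = 117 → write 5 carry 7
  1×9+7 = 16 → write 0 carry 1
  remaining carry: 1

0x1056b1f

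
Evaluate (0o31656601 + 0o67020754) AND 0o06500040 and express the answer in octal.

Add column by column in base 8, right to left:
  1+4 = 5
  0+5 = 5
  6+7 = 5 carry 1
  6+0+1 = 7
  5+2 = 7
  6+0 = 6
  1+7 = 0 carry 1
  3+6+1 = 2 carry 1
  final carry 1
Sum = 0o120677555; now AND with 0o06500040:
  1&0=0, 2&0=0, 0&6=0, 6&5=4, 7&0=0, 7&0=0, 5&0=0, 5&4=4, 5&0=0

0o400040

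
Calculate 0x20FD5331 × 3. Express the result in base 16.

Multiply each base-16 digit by 3, carrying:
  1×3 = 3 → write 3
  3×3 = 9 → write 9
  3×3 = 9 → write 9
  5×3 = 15 → write F
  D×3 = 39 → write 7 carry 2
  F×3+2 = 47 → write F carry 2
  0×3+2 = 2 → write 2
  2×3 = 6 → write 6

0x62F7F993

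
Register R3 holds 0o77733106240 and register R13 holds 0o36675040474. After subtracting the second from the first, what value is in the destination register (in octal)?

Subtract column by column in base 8:
  0-4 → 4 (borrow)
  4-7-1 → 4 (borrow)
  2-4-1 → 5 (borrow)
  6-0-1 → 5
  0-4 → 4 (borrow)
  1-0-1 → 0
  3-5 → 6 (borrow)
  3-7-1 → 3 (borrow)
  7-6-1 → 0
  7-6 → 1
  7-3 → 4

0o41036045544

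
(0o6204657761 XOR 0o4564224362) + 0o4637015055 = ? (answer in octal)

First 0o6204657761 XOR 0o4564224362 = 0o2760473403.
Add column by column in base 8, right to left:
  3+5 = 0 carry 1
  0+5+1 = 6
  4+0 = 4
  3+5 = 0 carry 1
  7+1+1 = 1 carry 1
  4+0+1 = 5
  0+7 = 7
  6+3 = 1 carry 1
  7+6+1 = 6 carry 1
  2+4+1 = 7

0o7617510460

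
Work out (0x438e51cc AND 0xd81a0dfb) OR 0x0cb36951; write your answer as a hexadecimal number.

0x4cbb69d9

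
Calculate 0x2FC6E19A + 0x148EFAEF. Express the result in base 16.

0x4455DC89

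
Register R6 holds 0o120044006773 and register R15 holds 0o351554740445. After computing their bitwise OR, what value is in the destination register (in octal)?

OR each oct digit independently (no carries):
  1|3=3, 2|5=7, 0|1=1, 0|5=5, 4|5=5, 4|4=4, 0|7=7, 0|4=4, 6|0=6, 7|4=7, 7|4=7, 3|5=7

0o371554746777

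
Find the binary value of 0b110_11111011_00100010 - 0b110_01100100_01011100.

Subtract column by column in base 2:
  0-0 → 0
  1-0 → 1
  0-1 → 1 (borrow)
  0-1-1 → 0 (borrow)
  0-1-1 → 0 (borrow)
  1-0-1 → 0
  0-1 → 1 (borrow)
  0-0-1 → 1 (borrow)
  1-0-1 → 0
  1-0 → 1
  0-1 → 1 (borrow)
  1-0-1 → 0
  1-0 → 1
  1-1 → 0
  1-1 → 0
  1-0 → 1
  0-0 → 0
  1-1 → 0
  1-1 → 0

0b1001011011000110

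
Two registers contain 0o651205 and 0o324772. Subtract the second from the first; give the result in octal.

0o324213

Subtract column by column in base 8:
  5-2 → 3
  0-7 → 1 (borrow)
  2-7-1 → 2 (borrow)
  1-4-1 → 4 (borrow)
  5-2-1 → 2
  6-3 → 3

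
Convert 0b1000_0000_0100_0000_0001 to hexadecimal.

0x80401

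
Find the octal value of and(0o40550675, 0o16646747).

AND each oct digit independently (no carries):
  4&1=0, 0&6=0, 5&6=4, 5&4=4, 0&6=0, 6&7=6, 7&4=4, 5&7=5

0o00440645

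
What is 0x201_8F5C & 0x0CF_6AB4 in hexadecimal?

0x0010A14

AND each hex digit independently (no carries):
  2&0=0, 0&C=0, 1&F=1, 8&6=0, F&A=A, 5&B=1, C&4=4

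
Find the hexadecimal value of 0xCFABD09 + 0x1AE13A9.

0xEA8D0B2

Add column by column in base 16, right to left:
  9+9 = 2 carry 1
  0+A+1 = B
  D+3 = 0 carry 1
  B+1+1 = D
  A+E = 8 carry 1
  F+A+1 = A carry 1
  C+1+1 = E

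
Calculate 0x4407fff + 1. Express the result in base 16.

0x4408000

The trailing 3 digits are F (max in base 16), so adding 1 cascades: they roll to 0 and the next digit up increments.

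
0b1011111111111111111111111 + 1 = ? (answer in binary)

0b1100000000000000000000000

The trailing 23 digits are 1 (max in base 2), so adding 1 cascades: they roll to 0 and the next digit up increments.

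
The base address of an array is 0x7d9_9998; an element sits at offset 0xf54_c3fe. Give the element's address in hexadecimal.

0x172e5d96

Add column by column in base 16, right to left:
  8+e = 6 carry 1
  9+f+1 = 9 carry 1
  9+3+1 = d
  9+c = 5 carry 1
  9+4+1 = e
  d+5 = 2 carry 1
  7+f+1 = 7 carry 1
  final carry 1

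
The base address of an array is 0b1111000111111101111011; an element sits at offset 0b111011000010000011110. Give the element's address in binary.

0b10110100000001110011001

Add column by column in base 2, right to left:
  1+0 = 1
  1+1 = 0 carry 1
  0+1+1 = 0 carry 1
  1+1+1 = 1 carry 1
  1+1+1 = 1 carry 1
  1+0+1 = 0 carry 1
  1+0+1 = 0 carry 1
  0+0+1 = 1
  1+0 = 1
  1+0 = 1
  1+1 = 0 carry 1
  1+0+1 = 0 carry 1
  1+0+1 = 0 carry 1
  1+0+1 = 0 carry 1
  1+0+1 = 0 carry 1
  0+1+1 = 0 carry 1
  0+1+1 = 0 carry 1
  0+0+1 = 1
  1+1 = 0 carry 1
  1+1+1 = 1 carry 1
  1+1+1 = 1 carry 1
  1+0+1 = 0 carry 1
  final carry 1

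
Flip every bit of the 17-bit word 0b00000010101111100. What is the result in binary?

0b11111101010000011

Invert each bit: 00000010101111100 → 11111101010000011.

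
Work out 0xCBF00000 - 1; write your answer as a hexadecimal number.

0xCBEFFFFF

The trailing 5 digits are 0, so subtracting 1 borrows through: they become F and the next digit up decrements.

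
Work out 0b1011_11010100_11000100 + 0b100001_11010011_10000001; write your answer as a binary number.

Add column by column in base 2, right to left:
  0+1 = 1
  0+0 = 0
  1+0 = 1
  0+0 = 0
  0+0 = 0
  0+0 = 0
  1+0 = 1
  1+1 = 0 carry 1
  0+1+1 = 0 carry 1
  0+1+1 = 0 carry 1
  1+0+1 = 0 carry 1
  0+0+1 = 1
  1+1 = 0 carry 1
  0+0+1 = 1
  1+1 = 0 carry 1
  1+1+1 = 1 carry 1
  1+1+1 = 1 carry 1
  1+0+1 = 0 carry 1
  0+0+1 = 1
  1+0 = 1
  0+0 = 0
  0+1 = 1

0b1011011010100001000101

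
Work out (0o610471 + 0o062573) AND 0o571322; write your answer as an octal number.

0o471220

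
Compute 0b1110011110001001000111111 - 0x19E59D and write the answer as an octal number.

0o155226242

0b1110011110001001000111111 = 0o163611077 in octal.
0x19E59D = 0o6362635 in octal.
Subtract column by column in base 8:
  7-5 → 2
  7-3 → 4
  0-6 → 2 (borrow)
  1-2-1 → 6 (borrow)
  1-6-1 → 2 (borrow)
  6-3-1 → 2
  3-6 → 5 (borrow)
  6-0-1 → 5
  1-0 → 1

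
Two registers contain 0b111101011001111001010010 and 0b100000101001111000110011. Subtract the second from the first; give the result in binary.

0b11100110000000000011111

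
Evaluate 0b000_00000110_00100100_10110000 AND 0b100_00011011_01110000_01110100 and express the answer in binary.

0b000000000100010000000110000

AND bit by bit (1 only where both bits are 1):
  000000001100010010010110000
& 100000110110111000001110100
= 000000000100010000000110000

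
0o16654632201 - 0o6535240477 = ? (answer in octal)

0o10117371502

Subtract column by column in base 8:
  1-7 → 2 (borrow)
  0-7-1 → 0 (borrow)
  2-4-1 → 5 (borrow)
  2-0-1 → 1
  3-4 → 7 (borrow)
  6-2-1 → 3
  4-5 → 7 (borrow)
  5-3-1 → 1
  6-5 → 1
  6-6 → 0
  1-0 → 1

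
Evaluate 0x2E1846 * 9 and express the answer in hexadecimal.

0x19EDA76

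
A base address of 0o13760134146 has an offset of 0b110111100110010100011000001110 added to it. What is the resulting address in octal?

0o22726377164

0b110111100110010100011000001110 = 0o6746243016 in octal.
Add column by column in base 8, right to left:
  6+6 = 4 carry 1
  4+1+1 = 6
  1+0 = 1
  4+3 = 7
  3+4 = 7
  1+2 = 3
  0+6 = 6
  6+4 = 2 carry 1
  7+7+1 = 7 carry 1
  3+6+1 = 2 carry 1
  1+0+1 = 2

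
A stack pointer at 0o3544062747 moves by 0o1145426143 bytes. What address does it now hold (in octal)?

0o4711511112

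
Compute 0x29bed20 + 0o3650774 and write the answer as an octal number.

0o252637434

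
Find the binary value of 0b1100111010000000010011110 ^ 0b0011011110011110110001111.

0b1111100100011110100010001

XOR bit by bit (1 where the bits differ):
  1100111010000000010011110
^ 0011011110011110110001111
= 1111100100011110100010001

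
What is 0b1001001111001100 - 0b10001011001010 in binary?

0b111000100000010

Subtract column by column in base 2:
  0-0 → 0
  0-1 → 1 (borrow)
  1-0-1 → 0
  1-1 → 0
  0-0 → 0
  0-0 → 0
  1-1 → 0
  1-1 → 0
  1-0 → 1
  1-1 → 0
  0-0 → 0
  0-0 → 0
  1-0 → 1
  0-1 → 1 (borrow)
  0-0-1 → 1 (borrow)
  1-0-1 → 0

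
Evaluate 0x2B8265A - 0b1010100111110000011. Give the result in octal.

0o254553327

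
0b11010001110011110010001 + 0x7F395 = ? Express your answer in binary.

0b11100001101101100100110

0x7F395 = 0b1111111001110010101 in binary.
Add column by column in base 2, right to left:
  1+1 = 0 carry 1
  0+0+1 = 1
  0+1 = 1
  0+0 = 0
  1+1 = 0 carry 1
  0+0+1 = 1
  0+0 = 0
  1+1 = 0 carry 1
  1+1+1 = 1 carry 1
  1+1+1 = 1 carry 1
  1+0+1 = 0 carry 1
  0+0+1 = 1
  0+1 = 1
  1+1 = 0 carry 1
  1+1+1 = 1 carry 1
  1+1+1 = 1 carry 1
  0+1+1 = 0 carry 1
  0+1+1 = 0 carry 1
  0+1+1 = 0 carry 1
  1+0+1 = 0 carry 1
  0+0+1 = 1
  1+0 = 1
  1+0 = 1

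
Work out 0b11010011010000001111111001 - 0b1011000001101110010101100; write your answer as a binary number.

0b1111011000010011101001101

Subtract column by column in base 2:
  1-0 → 1
  0-0 → 0
  0-1 → 1 (borrow)
  1-1-1 → 1 (borrow)
  1-0-1 → 0
  1-1 → 0
  1-0 → 1
  1-1 → 0
  1-0 → 1
  1-0 → 1
  0-1 → 1 (borrow)
  0-1-1 → 0 (borrow)
  0-1-1 → 0 (borrow)
  0-0-1 → 1 (borrow)
  0-1-1 → 0 (borrow)
  0-1-1 → 0 (borrow)
  1-0-1 → 0
  0-0 → 0
  1-0 → 1
  1-0 → 1
  0-0 → 0
  0-1 → 1 (borrow)
  1-1-1 → 1 (borrow)
  0-0-1 → 1 (borrow)
  1-1-1 → 1 (borrow)
  1-0-1 → 0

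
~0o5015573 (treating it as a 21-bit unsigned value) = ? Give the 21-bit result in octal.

0o2762204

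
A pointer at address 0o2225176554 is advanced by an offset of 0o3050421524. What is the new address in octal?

0o5275620300

Add column by column in base 8, right to left:
  4+4 = 0 carry 1
  5+2+1 = 0 carry 1
  5+5+1 = 3 carry 1
  6+1+1 = 0 carry 1
  7+2+1 = 2 carry 1
  1+4+1 = 6
  5+0 = 5
  2+5 = 7
  2+0 = 2
  2+3 = 5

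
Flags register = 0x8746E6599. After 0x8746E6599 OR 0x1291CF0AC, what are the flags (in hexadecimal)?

0x97D7EF5BD

OR each hex digit independently (no carries):
  8|1=9, 7|2=7, 4|9=D, 6|1=7, E|C=E, 6|F=F, 5|0=5, 9|A=B, 9|C=D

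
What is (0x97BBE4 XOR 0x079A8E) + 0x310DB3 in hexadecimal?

0xC12F1D

First 0x97BBE4 XOR 0x079A8E = 0x90216A.
Add column by column in base 16, right to left:
  A+3 = D
  6+B = 1 carry 1
  1+D+1 = F
  2+0 = 2
  0+1 = 1
  9+3 = C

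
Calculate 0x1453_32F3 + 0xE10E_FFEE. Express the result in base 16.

0xF56232E1

Add column by column in base 16, right to left:
  3+E = 1 carry 1
  F+E+1 = E carry 1
  2+F+1 = 2 carry 1
  3+F+1 = 3 carry 1
  3+E+1 = 2 carry 1
  5+0+1 = 6
  4+1 = 5
  1+E = F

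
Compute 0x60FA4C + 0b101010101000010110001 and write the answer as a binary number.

0x60FA4C = 0b11000001111101001001100 in binary.
Add column by column in base 2, right to left:
  0+1 = 1
  0+0 = 0
  1+0 = 1
  1+0 = 1
  0+1 = 1
  0+1 = 1
  1+0 = 1
  0+1 = 1
  0+0 = 0
  1+0 = 1
  0+0 = 0
  1+0 = 1
  1+1 = 0 carry 1
  1+0+1 = 0 carry 1
  1+1+1 = 1 carry 1
  1+0+1 = 0 carry 1
  0+1+1 = 0 carry 1
  0+0+1 = 1
  0+1 = 1
  0+0 = 0
  0+1 = 1
  1+0 = 1
  1+0 = 1

0b11101100100101011111101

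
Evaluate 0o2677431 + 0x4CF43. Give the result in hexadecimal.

0o2677431 = 0xB7F19 in hexadecimal.
Add column by column in base 16, right to left:
  9+3 = C
  1+4 = 5
  F+F = E carry 1
  7+C+1 = 4 carry 1
  B+4+1 = 0 carry 1
  final carry 1

0x104E5C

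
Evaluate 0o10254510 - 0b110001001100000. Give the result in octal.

0o10173350

0b110001001100000 = 0o61140 in octal.
Subtract column by column in base 8:
  0-0 → 0
  1-4 → 5 (borrow)
  5-1-1 → 3
  4-1 → 3
  5-6 → 7 (borrow)
  2-0-1 → 1
  0-0 → 0
  1-0 → 1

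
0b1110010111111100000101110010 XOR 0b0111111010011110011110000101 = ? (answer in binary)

0b1001101101100010011011110111

XOR bit by bit (1 where the bits differ):
  1110010111111100000101110010
^ 0111111010011110011110000101
= 1001101101100010011011110111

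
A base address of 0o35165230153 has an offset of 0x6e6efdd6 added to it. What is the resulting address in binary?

0o35165230153 = 0b11101001110101010011000001101011 in binary.
0x6e6efdd6 = 0b1101110011011101111110111010110 in binary.
Add column by column in base 2, right to left:
  1+0 = 1
  1+1 = 0 carry 1
  0+1+1 = 0 carry 1
  1+0+1 = 0 carry 1
  0+1+1 = 0 carry 1
  1+0+1 = 0 carry 1
  1+1+1 = 1 carry 1
  0+1+1 = 0 carry 1
  0+1+1 = 0 carry 1
  0+0+1 = 1
  0+1 = 1
  0+1 = 1
  1+1 = 0 carry 1
  1+1+1 = 1 carry 1
  0+1+1 = 0 carry 1
  0+1+1 = 0 carry 1
  1+0+1 = 0 carry 1
  0+1+1 = 0 carry 1
  1+1+1 = 1 carry 1
  0+1+1 = 0 carry 1
  1+0+1 = 0 carry 1
  0+1+1 = 0 carry 1
  1+1+1 = 1 carry 1
  1+0+1 = 0 carry 1
  1+0+1 = 0 carry 1
  0+1+1 = 0 carry 1
  0+1+1 = 0 carry 1
  1+1+1 = 1 carry 1
  0+0+1 = 1
  1+1 = 0 carry 1
  1+1+1 = 1 carry 1
  1+0+1 = 0 carry 1
  final carry 1

0b101011000010001000010111001000001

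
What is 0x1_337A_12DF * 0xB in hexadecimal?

Multiply each base-16 digit by 11, carrying:
  F×11 = 165 → write 5 carry 10
  D×11+10 = 153 → write 9 carry 9
  2×11+9 = 31 → write F carry 1
  1×11+1 = 12 → write C
  A×11 = 110 → write E carry 6
  7×11+6 = 83 → write 3 carry 5
  3×11+5 = 38 → write 6 carry 2
  3×11+2 = 35 → write 3 carry 2
  1×11+2 = 13 → write D

0xD363ECF95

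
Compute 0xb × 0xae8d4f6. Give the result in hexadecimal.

Multiply each base-16 digit by 11, carrying:
  6×11 = 66 → write 2 carry 4
  f×11+4 = 169 → write 9 carry 10
  4×11+10 = 54 → write 6 carry 3
  d×11+3 = 146 → write 2 carry 9
  8×11+9 = 97 → write 1 carry 6
  e×11+6 = 160 → write 0 carry 10
  a×11+10 = 120 → write 8 carry 7
  remaining carry: 7

0x78012692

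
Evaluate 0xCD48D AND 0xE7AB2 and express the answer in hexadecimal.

AND each hex digit independently (no carries):
  C&E=C, D&7=5, 4&A=0, 8&B=8, D&2=0

0xC5080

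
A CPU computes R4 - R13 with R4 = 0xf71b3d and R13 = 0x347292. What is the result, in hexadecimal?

0xc2a8ab

Subtract column by column in base 16:
  d-2 → b
  3-9 → a (borrow)
  b-2-1 → 8
  1-7 → a (borrow)
  7-4-1 → 2
  f-3 → c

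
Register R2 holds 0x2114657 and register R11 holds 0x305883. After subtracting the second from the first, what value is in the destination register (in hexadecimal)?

0x1E0EDD4

Subtract column by column in base 16:
  7-3 → 4
  5-8 → D (borrow)
  6-8-1 → D (borrow)
  4-5-1 → E (borrow)
  1-0-1 → 0
  1-3 → E (borrow)
  2-0-1 → 1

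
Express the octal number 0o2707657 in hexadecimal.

Each octal digit is 3 bits: 2=010 7=111 0=000 7=111 6=110 5=101 7=111.
Group the bits into nibbles: 1011 1000 1111 1010 1111 → B8FAF.

0xB8FAF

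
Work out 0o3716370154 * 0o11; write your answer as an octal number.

Multiply each base-8 digit by 9, carrying:
  4×9 = 36 → write 4 carry 4
  5×9+4 = 49 → write 1 carry 6
  1×9+6 = 15 → write 7 carry 1
  0×9+1 = 1 → write 1
  7×9 = 63 → write 7 carry 7
  3×9+7 = 34 → write 2 carry 4
  6×9+4 = 58 → write 2 carry 7
  1×9+7 = 16 → write 0 carry 2
  7×9+2 = 65 → write 1 carry 8
  3×9+8 = 35 → write 3 carry 4
  remaining carry: 4

0o43102271714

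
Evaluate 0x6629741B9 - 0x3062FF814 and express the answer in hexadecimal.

0x35C6749A5

Subtract column by column in base 16:
  9-4 → 5
  B-1 → A
  1-8 → 9 (borrow)
  4-F-1 → 4 (borrow)
  7-F-1 → 7 (borrow)
  9-2-1 → 6
  2-6 → C (borrow)
  6-0-1 → 5
  6-3 → 3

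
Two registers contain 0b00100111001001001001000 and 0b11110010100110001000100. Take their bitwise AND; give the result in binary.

AND bit by bit (1 only where both bits are 1):
  00100111001001001001000
& 11110010100110001000100
= 00100010000000001000000

0b00100010000000001000000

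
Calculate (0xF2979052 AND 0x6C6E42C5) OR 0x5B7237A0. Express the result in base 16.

0x7B7637E0

0xF2979052 AND 0x6C6E42C5 = 0x60060040.
Then OR with 0x5B7237A0.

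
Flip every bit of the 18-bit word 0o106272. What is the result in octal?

0o671505

Each oct digit d becomes 7−d:
  1→6, 0→7, 6→1, 2→5, 7→0, 2→5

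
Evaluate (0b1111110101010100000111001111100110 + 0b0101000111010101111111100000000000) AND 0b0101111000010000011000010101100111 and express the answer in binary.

0b100111000000000000000000101100110

Add column by column in base 2, right to left:
  0+0 = 0
  1+0 = 1
  1+0 = 1
  0+0 = 0
  0+0 = 0
  1+0 = 1
  1+0 = 1
  1+0 = 1
  1+0 = 1
  1+0 = 1
  0+0 = 0
  0+1 = 1
  1+1 = 0 carry 1
  1+1+1 = 1 carry 1
  1+1+1 = 1 carry 1
  0+1+1 = 0 carry 1
  0+1+1 = 0 carry 1
  0+1+1 = 0 carry 1
  0+1+1 = 0 carry 1
  0+0+1 = 1
  1+1 = 0 carry 1
  0+0+1 = 1
  1+1 = 0 carry 1
  0+0+1 = 1
  1+1 = 0 carry 1
  0+1+1 = 0 carry 1
  1+1+1 = 1 carry 1
  0+0+1 = 1
  1+0 = 1
  1+0 = 1
  1+1 = 0 carry 1
  1+0+1 = 0 carry 1
  1+1+1 = 1 carry 1
  1+0+1 = 0 carry 1
  final carry 1
Sum = 0b10100111100101010000110101111100110; now AND with 0b0101111000010000011000010101100111:
  10100111100101010000110101111100110
& 00101111000010000011000010101100111
= 00100111000000000000000000101100110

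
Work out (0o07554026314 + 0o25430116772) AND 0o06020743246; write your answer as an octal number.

0o4000141206

Add column by column in base 8, right to left:
  4+2 = 6
  1+7 = 0 carry 1
  3+7+1 = 3 carry 1
  6+6+1 = 5 carry 1
  2+1+1 = 4
  0+1 = 1
  4+0 = 4
  5+3 = 0 carry 1
  5+4+1 = 2 carry 1
  7+5+1 = 5 carry 1
  0+2+1 = 3
Sum = 0o35204145306; now AND with 0o06020743246:
  3&0=0, 5&6=4, 2&0=0, 0&2=0, 4&0=0, 1&7=1, 4&4=4, 5&3=1, 3&2=2, 0&4=0, 6&6=6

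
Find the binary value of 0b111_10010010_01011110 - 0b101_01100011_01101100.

0b100010111011110010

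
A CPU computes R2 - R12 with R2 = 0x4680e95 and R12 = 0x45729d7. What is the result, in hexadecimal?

0x10e4be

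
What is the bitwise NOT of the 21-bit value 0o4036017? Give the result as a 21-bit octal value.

Each oct digit d becomes 7−d:
  4→3, 0→7, 3→4, 6→1, 0→7, 1→6, 7→0

0o3741760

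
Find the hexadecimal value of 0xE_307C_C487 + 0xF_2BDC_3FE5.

Add column by column in base 16, right to left:
  7+5 = C
  8+E = 6 carry 1
  4+F+1 = 4 carry 1
  C+3+1 = 0 carry 1
  C+C+1 = 9 carry 1
  7+D+1 = 5 carry 1
  0+B+1 = C
  3+2 = 5
  E+F = D carry 1
  final carry 1

0x1D5C59046C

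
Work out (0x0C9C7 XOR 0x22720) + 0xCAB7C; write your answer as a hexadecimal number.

First 0x0C9C7 XOR 0x22720 = 0x2EEE7.
Add column by column in base 16, right to left:
  7+C = 3 carry 1
  E+7+1 = 6 carry 1
  E+B+1 = A carry 1
  E+A+1 = 9 carry 1
  2+C+1 = F

0xF9A63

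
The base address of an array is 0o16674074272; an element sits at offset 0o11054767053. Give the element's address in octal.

0o27751063345

Add column by column in base 8, right to left:
  2+3 = 5
  7+5 = 4 carry 1
  2+0+1 = 3
  4+7 = 3 carry 1
  7+6+1 = 6 carry 1
  0+7+1 = 0 carry 1
  4+4+1 = 1 carry 1
  7+5+1 = 5 carry 1
  6+0+1 = 7
  6+1 = 7
  1+1 = 2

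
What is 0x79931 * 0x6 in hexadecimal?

Multiply each base-16 digit by 6, carrying:
  1×6 = 6 → write 6
  3×6 = 18 → write 2 carry 1
  9×6+1 = 55 → write 7 carry 3
  9×6+3 = 57 → write 9 carry 3
  7×6+3 = 45 → write d carry 2
  remaining carry: 2

0x2d9726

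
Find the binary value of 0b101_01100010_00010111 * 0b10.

0b10101100010000101110

Multiply each base-2 digit by 2, carrying:
  1×2 = 2 → write 0 carry 1
  1×2+1 = 3 → write 1 carry 1
  1×2+1 = 3 → write 1 carry 1
  0×2+1 = 1 → write 1
  1×2 = 2 → write 0 carry 1
  0×2+1 = 1 → write 1
  0×2 = 0 → write 0
  0×2 = 0 → write 0
  0×2 = 0 → write 0
  1×2 = 2 → write 0 carry 1
  0×2+1 = 1 → write 1
  0×2 = 0 → write 0
  0×2 = 0 → write 0
  1×2 = 2 → write 0 carry 1
  1×2+1 = 3 → write 1 carry 1
  0×2+1 = 1 → write 1
  1×2 = 2 → write 0 carry 1
  0×2+1 = 1 → write 1
  1×2 = 2 → write 0 carry 1
  remaining carry: 1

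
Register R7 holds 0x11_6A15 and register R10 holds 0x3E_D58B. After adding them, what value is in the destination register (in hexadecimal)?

0x503FA0

Add column by column in base 16, right to left:
  5+B = 0 carry 1
  1+8+1 = A
  A+5 = F
  6+D = 3 carry 1
  1+E+1 = 0 carry 1
  1+3+1 = 5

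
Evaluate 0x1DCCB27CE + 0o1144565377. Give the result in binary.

0x1DCCB27CE = 0b111011100110010110010011111001110 in binary.
0o1144565377 = 0b1001100100101110101011111111 in binary.
Add column by column in base 2, right to left:
  0+1 = 1
  1+1 = 0 carry 1
  1+1+1 = 1 carry 1
  1+1+1 = 1 carry 1
  0+1+1 = 0 carry 1
  0+1+1 = 0 carry 1
  1+1+1 = 1 carry 1
  1+1+1 = 1 carry 1
  1+0+1 = 0 carry 1
  1+1+1 = 1 carry 1
  1+0+1 = 0 carry 1
  0+1+1 = 0 carry 1
  0+0+1 = 1
  1+1 = 0 carry 1
  0+1+1 = 0 carry 1
  0+1+1 = 0 carry 1
  1+0+1 = 0 carry 1
  1+1+1 = 1 carry 1
  0+0+1 = 1
  1+0 = 1
  0+1 = 1
  0+0 = 0
  1+0 = 1
  1+1 = 0 carry 1
  0+1+1 = 0 carry 1
  0+0+1 = 1
  1+0 = 1
  1+1 = 0 carry 1
  1+0+1 = 0 carry 1
  0+0+1 = 1
  1+0 = 1
  1+0 = 1
  1+0 = 1

0b111100110010111100001001011001101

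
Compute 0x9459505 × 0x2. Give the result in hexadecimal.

0x128B2A0A

Multiply each base-16 digit by 2, carrying:
  5×2 = 10 → write A
  0×2 = 0 → write 0
  5×2 = 10 → write A
  9×2 = 18 → write 2 carry 1
  5×2+1 = 11 → write B
  4×2 = 8 → write 8
  9×2 = 18 → write 2 carry 1
  remaining carry: 1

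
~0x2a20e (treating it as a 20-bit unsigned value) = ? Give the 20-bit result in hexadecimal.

Each hex digit d becomes f−d:
  2→d, a→5, 2→d, 0→f, e→1

0xd5df1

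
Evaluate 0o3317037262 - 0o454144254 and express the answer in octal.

0o2642673006

Subtract column by column in base 8:
  2-4 → 6 (borrow)
  6-5-1 → 0
  2-2 → 0
  7-4 → 3
  3-4 → 7 (borrow)
  0-1-1 → 6 (borrow)
  7-4-1 → 2
  1-5 → 4 (borrow)
  3-4-1 → 6 (borrow)
  3-0-1 → 2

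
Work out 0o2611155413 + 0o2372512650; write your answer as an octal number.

0o5203670263

Add column by column in base 8, right to left:
  3+0 = 3
  1+5 = 6
  4+6 = 2 carry 1
  5+2+1 = 0 carry 1
  5+1+1 = 7
  1+5 = 6
  1+2 = 3
  1+7 = 0 carry 1
  6+3+1 = 2 carry 1
  2+2+1 = 5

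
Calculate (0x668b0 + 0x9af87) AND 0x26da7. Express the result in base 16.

Add column by column in base 16, right to left:
  0+7 = 7
  b+8 = 3 carry 1
  8+f+1 = 8 carry 1
  6+a+1 = 1 carry 1
  6+9+1 = 0 carry 1
  final carry 1
Sum = 0x101837; now AND with 0x26da7:
  1&0=0, 0&2=0, 1&6=0, 8&d=8, 3&a=2, 7&7=7

0x827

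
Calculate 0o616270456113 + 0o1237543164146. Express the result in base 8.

Add column by column in base 8, right to left:
  3+6 = 1 carry 1
  1+4+1 = 6
  1+1 = 2
  6+4 = 2 carry 1
  5+6+1 = 4 carry 1
  4+1+1 = 6
  0+3 = 3
  7+4 = 3 carry 1
  2+5+1 = 0 carry 1
  6+7+1 = 6 carry 1
  1+3+1 = 5
  6+2 = 0 carry 1
  0+1+1 = 2

0o2056033642261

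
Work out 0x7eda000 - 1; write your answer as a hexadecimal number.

The trailing 3 digits are 0, so subtracting 1 borrows through: they become F and the next digit up decrements.

0x7ed9fff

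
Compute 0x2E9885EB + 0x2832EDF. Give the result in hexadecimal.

0x311BB4CA

Add column by column in base 16, right to left:
  B+F = A carry 1
  E+D+1 = C carry 1
  5+E+1 = 4 carry 1
  8+2+1 = B
  8+3 = B
  9+8 = 1 carry 1
  E+2+1 = 1 carry 1
  2+0+1 = 3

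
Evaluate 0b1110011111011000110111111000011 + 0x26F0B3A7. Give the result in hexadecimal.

0b1110011111011000110111111000011 = 0x73EC6FC3 in hexadecimal.
Add column by column in base 16, right to left:
  3+7 = A
  C+A = 6 carry 1
  F+3+1 = 3 carry 1
  6+B+1 = 2 carry 1
  C+0+1 = D
  E+F = D carry 1
  3+6+1 = A
  7+2 = 9

0x9ADD236A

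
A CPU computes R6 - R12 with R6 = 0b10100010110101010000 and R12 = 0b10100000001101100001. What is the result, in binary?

Subtract column by column in base 2:
  0-1 → 1 (borrow)
  0-0-1 → 1 (borrow)
  0-0-1 → 1 (borrow)
  0-0-1 → 1 (borrow)
  1-0-1 → 0
  0-1 → 1 (borrow)
  1-1-1 → 1 (borrow)
  0-0-1 → 1 (borrow)
  1-1-1 → 1 (borrow)
  0-1-1 → 0 (borrow)
  1-0-1 → 0
  1-0 → 1
  0-0 → 0
  1-0 → 1
  0-0 → 0
  0-0 → 0
  0-0 → 0
  1-1 → 0
  0-0 → 0
  1-1 → 0

0b10100111101111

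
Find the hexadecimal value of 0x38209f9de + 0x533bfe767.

0x8b5c9e145

Add column by column in base 16, right to left:
  e+7 = 5 carry 1
  d+6+1 = 4 carry 1
  9+7+1 = 1 carry 1
  f+e+1 = e carry 1
  9+f+1 = 9 carry 1
  0+b+1 = c
  2+3 = 5
  8+3 = b
  3+5 = 8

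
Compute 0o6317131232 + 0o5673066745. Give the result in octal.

0o14212220177

Add column by column in base 8, right to left:
  2+5 = 7
  3+4 = 7
  2+7 = 1 carry 1
  1+6+1 = 0 carry 1
  3+6+1 = 2 carry 1
  1+0+1 = 2
  7+3 = 2 carry 1
  1+7+1 = 1 carry 1
  3+6+1 = 2 carry 1
  6+5+1 = 4 carry 1
  final carry 1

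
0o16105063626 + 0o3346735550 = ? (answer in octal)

0o21454021376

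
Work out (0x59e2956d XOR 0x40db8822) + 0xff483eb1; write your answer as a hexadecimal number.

First 0x59e2956d XOR 0x40db8822 = 0x19391d4f.
Add column by column in base 16, right to left:
  f+1 = 0 carry 1
  4+b+1 = 0 carry 1
  d+e+1 = c carry 1
  1+3+1 = 5
  9+8 = 1 carry 1
  3+4+1 = 8
  9+f = 8 carry 1
  1+f+1 = 1 carry 1
  final carry 1

0x118815c00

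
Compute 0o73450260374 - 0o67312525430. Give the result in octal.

0o4135532744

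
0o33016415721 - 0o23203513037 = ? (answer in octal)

Subtract column by column in base 8:
  1-7 → 2 (borrow)
  2-3-1 → 6 (borrow)
  7-0-1 → 6
  5-3 → 2
  1-1 → 0
  4-5 → 7 (borrow)
  6-3-1 → 2
  1-0 → 1
  0-2 → 6 (borrow)
  3-3-1 → 7 (borrow)
  3-2-1 → 0

0o7612702662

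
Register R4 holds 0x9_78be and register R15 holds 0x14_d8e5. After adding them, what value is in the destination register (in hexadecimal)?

0x1e51a3

Add column by column in base 16, right to left:
  e+5 = 3 carry 1
  b+e+1 = a carry 1
  8+8+1 = 1 carry 1
  7+d+1 = 5 carry 1
  9+4+1 = e
  0+1 = 1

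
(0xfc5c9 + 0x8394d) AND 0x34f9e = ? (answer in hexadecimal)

0x34f16

Add column by column in base 16, right to left:
  9+d = 6 carry 1
  c+4+1 = 1 carry 1
  5+9+1 = f
  c+3 = f
  f+8 = 7 carry 1
  final carry 1
Sum = 0x17ff16; now AND with 0x34f9e:
  1&0=0, 7&3=3, f&4=4, f&f=f, 1&9=1, 6&e=6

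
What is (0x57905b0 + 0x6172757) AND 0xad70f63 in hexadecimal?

Add column by column in base 16, right to left:
  0+7 = 7
  b+5 = 0 carry 1
  5+7+1 = d
  0+2 = 2
  9+7 = 0 carry 1
  7+1+1 = 9
  5+6 = b
Sum = 0xb902d07; now AND with 0xad70f63:
  b&a=a, 9&d=9, 0&7=0, 2&0=0, d&f=d, 0&6=0, 7&3=3

0xa900d03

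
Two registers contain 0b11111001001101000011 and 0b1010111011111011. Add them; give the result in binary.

Add column by column in base 2, right to left:
  1+1 = 0 carry 1
  1+1+1 = 1 carry 1
  0+0+1 = 1
  0+1 = 1
  0+1 = 1
  0+1 = 1
  1+1 = 0 carry 1
  0+1+1 = 0 carry 1
  1+0+1 = 0 carry 1
  1+1+1 = 1 carry 1
  0+1+1 = 0 carry 1
  0+1+1 = 0 carry 1
  1+0+1 = 0 carry 1
  0+1+1 = 0 carry 1
  0+0+1 = 1
  1+1 = 0 carry 1
  1+0+1 = 0 carry 1
  1+0+1 = 0 carry 1
  1+0+1 = 0 carry 1
  1+0+1 = 0 carry 1
  final carry 1

0b100000100001000111110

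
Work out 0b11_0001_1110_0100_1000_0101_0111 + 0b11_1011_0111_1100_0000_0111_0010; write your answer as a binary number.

0b110110101100000100011001001

Add column by column in base 2, right to left:
  1+0 = 1
  1+1 = 0 carry 1
  1+0+1 = 0 carry 1
  0+0+1 = 1
  1+1 = 0 carry 1
  0+1+1 = 0 carry 1
  1+1+1 = 1 carry 1
  0+0+1 = 1
  0+0 = 0
  0+0 = 0
  0+0 = 0
  1+0 = 1
  0+0 = 0
  0+0 = 0
  1+1 = 0 carry 1
  0+1+1 = 0 carry 1
  0+1+1 = 0 carry 1
  1+1+1 = 1 carry 1
  1+1+1 = 1 carry 1
  1+0+1 = 0 carry 1
  1+1+1 = 1 carry 1
  0+1+1 = 0 carry 1
  0+0+1 = 1
  0+1 = 1
  1+1 = 0 carry 1
  1+1+1 = 1 carry 1
  final carry 1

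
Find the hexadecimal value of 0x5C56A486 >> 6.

0x1715A92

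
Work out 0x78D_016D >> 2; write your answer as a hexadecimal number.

0x1E3405B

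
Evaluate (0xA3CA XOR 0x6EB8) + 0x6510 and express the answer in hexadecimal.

0x13282

First 0xA3CA XOR 0x6EB8 = 0xCD72.
Add column by column in base 16, right to left:
  2+0 = 2
  7+1 = 8
  D+5 = 2 carry 1
  C+6+1 = 3 carry 1
  final carry 1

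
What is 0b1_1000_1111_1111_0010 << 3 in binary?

0b11000111111110010000

Left shift by 3: append 3 zero bits.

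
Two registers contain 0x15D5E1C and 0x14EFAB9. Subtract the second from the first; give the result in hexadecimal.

0xE6363

Subtract column by column in base 16:
  C-9 → 3
  1-B → 6 (borrow)
  E-A-1 → 3
  5-F → 6 (borrow)
  D-E-1 → E (borrow)
  5-4-1 → 0
  1-1 → 0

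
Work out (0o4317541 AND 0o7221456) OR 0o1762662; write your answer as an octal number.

0o4317541 AND 0o7221456 = 0o4201440.
Then OR with 0o1762662.

0o5763662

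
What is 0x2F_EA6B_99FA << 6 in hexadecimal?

0xBFA9AE67E80

6 bits is not a whole number of base-16 digits; in binary: 10111111101010011010111001100111111010 << 6 = 10111111101010011010111001100111111010000000.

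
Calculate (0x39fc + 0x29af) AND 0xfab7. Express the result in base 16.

0x62a3

Add column by column in base 16, right to left:
  c+f = b carry 1
  f+a+1 = a carry 1
  9+9+1 = 3 carry 1
  3+2+1 = 6
Sum = 0x63ab; now AND with 0xfab7:
  6&f=6, 3&a=2, a&b=a, b&7=3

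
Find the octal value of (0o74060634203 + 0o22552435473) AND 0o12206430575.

0o12202030474

Add column by column in base 8, right to left:
  3+3 = 6
  0+7 = 7
  2+4 = 6
  4+5 = 1 carry 1
  3+3+1 = 7
  6+4 = 2 carry 1
  0+2+1 = 3
  6+5 = 3 carry 1
  0+5+1 = 6
  4+2 = 6
  7+2 = 1 carry 1
  final carry 1
Sum = 0o116633271676; now AND with 0o12206430575:
  1&0=0, 1&1=1, 6&2=2, 6&2=2, 3&0=0, 3&6=2, 2&4=0, 7&3=3, 1&0=0, 6&5=4, 7&7=7, 6&5=4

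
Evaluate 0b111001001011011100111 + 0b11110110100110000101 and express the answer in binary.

0b1011000000000001101100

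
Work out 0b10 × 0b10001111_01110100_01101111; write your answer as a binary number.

0b1000111101110100011011110

Multiply each base-2 digit by 2, carrying:
  1×2 = 2 → write 0 carry 1
  1×2+1 = 3 → write 1 carry 1
  1×2+1 = 3 → write 1 carry 1
  1×2+1 = 3 → write 1 carry 1
  0×2+1 = 1 → write 1
  1×2 = 2 → write 0 carry 1
  1×2+1 = 3 → write 1 carry 1
  0×2+1 = 1 → write 1
  0×2 = 0 → write 0
  0×2 = 0 → write 0
  1×2 = 2 → write 0 carry 1
  0×2+1 = 1 → write 1
  1×2 = 2 → write 0 carry 1
  1×2+1 = 3 → write 1 carry 1
  1×2+1 = 3 → write 1 carry 1
  0×2+1 = 1 → write 1
  1×2 = 2 → write 0 carry 1
  1×2+1 = 3 → write 1 carry 1
  1×2+1 = 3 → write 1 carry 1
  1×2+1 = 3 → write 1 carry 1
  0×2+1 = 1 → write 1
  0×2 = 0 → write 0
  0×2 = 0 → write 0
  1×2 = 2 → write 0 carry 1
  remaining carry: 1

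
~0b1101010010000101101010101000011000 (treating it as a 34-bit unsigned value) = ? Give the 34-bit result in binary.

0b0010101101111010010101010111100111

Invert each bit: 1101010010000101101010101000011000 → 0010101101111010010101010111100111.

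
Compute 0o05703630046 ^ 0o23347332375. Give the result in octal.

0o26444502333

XOR each oct digit independently (no carries):
  0^2=2, 5^3=6, 7^3=4, 0^4=4, 3^7=4, 6^3=5, 3^3=0, 0^2=2, 0^3=3, 4^7=3, 6^5=3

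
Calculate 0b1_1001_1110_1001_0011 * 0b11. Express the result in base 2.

0b1001101101110111001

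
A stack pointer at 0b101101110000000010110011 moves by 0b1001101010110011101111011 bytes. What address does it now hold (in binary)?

0b1111011000110100000101110

Add column by column in base 2, right to left:
  1+1 = 0 carry 1
  1+1+1 = 1 carry 1
  0+0+1 = 1
  0+1 = 1
  1+1 = 0 carry 1
  1+1+1 = 1 carry 1
  0+1+1 = 0 carry 1
  1+0+1 = 0 carry 1
  0+1+1 = 0 carry 1
  0+1+1 = 0 carry 1
  0+1+1 = 0 carry 1
  0+0+1 = 1
  0+0 = 0
  0+1 = 1
  0+1 = 1
  0+0 = 0
  1+1 = 0 carry 1
  1+0+1 = 0 carry 1
  1+1+1 = 1 carry 1
  0+0+1 = 1
  1+1 = 0 carry 1
  1+1+1 = 1 carry 1
  0+0+1 = 1
  1+0 = 1
  0+1 = 1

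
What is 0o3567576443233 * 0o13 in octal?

0o51045160204251

Multiply each base-8 digit by 11, carrying:
  3×11 = 33 → write 1 carry 4
  3×11+4 = 37 → write 5 carry 4
  2×11+4 = 26 → write 2 carry 3
  3×11+3 = 36 → write 4 carry 4
  4×11+4 = 48 → write 0 carry 6
  4×11+6 = 50 → write 2 carry 6
  6×11+6 = 72 → write 0 carry 9
  7×11+9 = 86 → write 6 carry 10
  5×11+10 = 65 → write 1 carry 8
  7×11+8 = 85 → write 5 carry 10
  6×11+10 = 76 → write 4 carry 9
  5×11+9 = 64 → write 0 carry 8
  3×11+8 = 41 → write 1 carry 5
  remaining carry: 5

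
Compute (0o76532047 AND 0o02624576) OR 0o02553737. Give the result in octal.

0o2573777

0o76532047 AND 0o02624576 = 0o02420046.
Then OR with 0o02553737.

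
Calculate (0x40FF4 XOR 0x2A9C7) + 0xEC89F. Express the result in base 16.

First 0x40FF4 XOR 0x2A9C7 = 0x6A633.
Add column by column in base 16, right to left:
  3+F = 2 carry 1
  3+9+1 = D
  6+8 = E
  A+C = 6 carry 1
  6+E+1 = 5 carry 1
  final carry 1

0x156ED2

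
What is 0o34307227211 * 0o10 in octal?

0o343072272110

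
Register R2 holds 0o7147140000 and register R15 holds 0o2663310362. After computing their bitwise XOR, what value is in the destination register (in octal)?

0o5724250362

XOR each oct digit independently (no carries):
  7^2=5, 1^6=7, 4^6=2, 7^3=4, 1^3=2, 4^1=5, 0^0=0, 0^3=3, 0^6=6, 0^2=2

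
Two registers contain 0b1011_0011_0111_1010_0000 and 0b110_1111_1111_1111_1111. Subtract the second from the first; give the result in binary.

Subtract column by column in base 2:
  0-1 → 1 (borrow)
  0-1-1 → 0 (borrow)
  0-1-1 → 0 (borrow)
  0-1-1 → 0 (borrow)
  0-1-1 → 0 (borrow)
  1-1-1 → 1 (borrow)
  0-1-1 → 0 (borrow)
  1-1-1 → 1 (borrow)
  1-1-1 → 1 (borrow)
  1-1-1 → 1 (borrow)
  1-1-1 → 1 (borrow)
  0-1-1 → 0 (borrow)
  1-1-1 → 1 (borrow)
  1-1-1 → 1 (borrow)
  0-1-1 → 0 (borrow)
  0-1-1 → 0 (borrow)
  1-0-1 → 0
  1-1 → 0
  0-1 → 1 (borrow)
  1-0-1 → 0

0b1000011011110100001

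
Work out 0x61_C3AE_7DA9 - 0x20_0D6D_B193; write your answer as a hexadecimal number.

0x41B640CC16

Subtract column by column in base 16:
  9-3 → 6
  A-9 → 1
  D-1 → C
  7-B → C (borrow)
  E-D-1 → 0
  A-6 → 4
  3-D → 6 (borrow)
  C-0-1 → B
  1-0 → 1
  6-2 → 4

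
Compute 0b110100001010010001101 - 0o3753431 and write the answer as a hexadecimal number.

0xA3D74

0b110100001010010001101 = 0x1A148D in hexadecimal.
0o3753431 = 0xFD719 in hexadecimal.
Subtract column by column in base 16:
  D-9 → 4
  8-1 → 7
  4-7 → D (borrow)
  1-D-1 → 3 (borrow)
  A-F-1 → A (borrow)
  1-0-1 → 0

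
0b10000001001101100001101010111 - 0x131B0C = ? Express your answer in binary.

0b10000000100111010100001001011

0x131B0C = 0b100110001101100001100 in binary.
Subtract column by column in base 2:
  1-0 → 1
  1-0 → 1
  1-1 → 0
  0-1 → 1 (borrow)
  1-0-1 → 0
  0-0 → 0
  1-0 → 1
  0-0 → 0
  1-1 → 0
  1-1 → 0
  0-0 → 0
  0-1 → 1 (borrow)
  0-1-1 → 0 (borrow)
  0-0-1 → 1 (borrow)
  1-0-1 → 0
  1-0 → 1
  0-1 → 1 (borrow)
  1-1-1 → 1 (borrow)
  1-0-1 → 0
  0-0 → 0
  0-1 → 1 (borrow)
  1-0-1 → 0
  0-0 → 0
  0-0 → 0
  0-0 → 0
  0-0 → 0
  0-0 → 0
  0-0 → 0
  1-0 → 1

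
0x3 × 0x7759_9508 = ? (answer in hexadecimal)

0x1660CBF18

Multiply each base-16 digit by 3, carrying:
  8×3 = 24 → write 8 carry 1
  0×3+1 = 1 → write 1
  5×3 = 15 → write F
  9×3 = 27 → write B carry 1
  9×3+1 = 28 → write C carry 1
  5×3+1 = 16 → write 0 carry 1
  7×3+1 = 22 → write 6 carry 1
  7×3+1 = 22 → write 6 carry 1
  remaining carry: 1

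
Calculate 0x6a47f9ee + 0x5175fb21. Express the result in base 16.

Add column by column in base 16, right to left:
  e+1 = f
  e+2 = 0 carry 1
  9+b+1 = 5 carry 1
  f+f+1 = f carry 1
  7+5+1 = d
  4+7 = b
  a+1 = b
  6+5 = b

0xbbbdf50f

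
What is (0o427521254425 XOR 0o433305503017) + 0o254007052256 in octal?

First 0o427521254425 XOR 0o433305503017 = 0o014624757432.
Add column by column in base 8, right to left:
  2+6 = 0 carry 1
  3+5+1 = 1 carry 1
  4+2+1 = 7
  7+2 = 1 carry 1
  5+5+1 = 3 carry 1
  7+0+1 = 0 carry 1
  4+7+1 = 4 carry 1
  2+0+1 = 3
  6+0 = 6
  4+4 = 0 carry 1
  1+5+1 = 7
  0+2 = 2

0o270634031710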